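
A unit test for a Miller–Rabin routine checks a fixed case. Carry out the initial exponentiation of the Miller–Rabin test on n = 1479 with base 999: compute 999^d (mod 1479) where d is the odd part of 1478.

990

n − 1 = 1478 = 2^1 · 739, so s = 1 and d = 739.
Repeated squaring mod 1479: 999^1 ≡ 999, 999^2 ≡ 1155, 999^4 ≡ 1446, 999^8 ≡ 1089, 999^16 ≡ 1242, 999^32 ≡ 1446, 999^64 ≡ 1089, 999^128 ≡ 1242, 999^256 ≡ 1446, 999^512 ≡ 1089.
739 = 512 + 128 + 64 + 32 + 2 + 1, so 999^739 ≡ 1089·1242·1089·1446·1155·999 ≡ 990 (mod 1479).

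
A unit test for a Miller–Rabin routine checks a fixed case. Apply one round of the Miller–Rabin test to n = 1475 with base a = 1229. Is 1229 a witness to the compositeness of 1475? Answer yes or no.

yes

n − 1 = 1474 = 2^1 · 737, so s = 1 and d = 737.
x_0 = 1229^737 mod 1475 = 1084.
x_0 ∉ {1, 1474} and s = 1, so 1229 is a Miller–Rabin witness and 1475 is composite.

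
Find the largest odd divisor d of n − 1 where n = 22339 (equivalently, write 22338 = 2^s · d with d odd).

Halving: 22338 → 11169; 11169 is odd.
So 22338 = 2^1 · 11169.

11169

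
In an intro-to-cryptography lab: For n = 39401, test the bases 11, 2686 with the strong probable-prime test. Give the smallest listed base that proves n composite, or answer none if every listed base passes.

n − 1 = 39400 = 2^3 · 4925, so s = 3 and d = 4925.
Base 11: x_0 = 11^4925 mod 39401 = 7260. x_0 is neither 1 nor 39400, so continue squaring. x_1 = 7260^2 mod 39401 = 28463. x_2 = 28463^2 mod 39401 = 18408. Reached i = s−1 = 2 without hitting −1: 11 is a Miller–Rabin witness and 39401 is composite.
Base 2686: x_0 = 2686^4925 mod 39401 = 23461. x_0 is neither 1 nor 39400, so continue squaring. x_1 = 23461^2 mod 39401 = 25952. x_2 = 25952^2 mod 39401 = 25011. Reached i = s−1 = 2 without hitting −1: 2686 is a Miller–Rabin witness and 39401 is composite.
The smallest witness among the given bases is 11.

11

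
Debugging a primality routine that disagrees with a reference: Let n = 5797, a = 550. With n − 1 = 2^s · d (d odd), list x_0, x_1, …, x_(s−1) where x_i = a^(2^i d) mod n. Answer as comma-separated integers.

n − 1 = 5796 = 2^2 · 1449, so s = 2 and d = 1449.
x_0 = 550^1449 mod 5797 = 3003.
x_1 = 3003^2 mod 5797 = 3674.

3003, 3674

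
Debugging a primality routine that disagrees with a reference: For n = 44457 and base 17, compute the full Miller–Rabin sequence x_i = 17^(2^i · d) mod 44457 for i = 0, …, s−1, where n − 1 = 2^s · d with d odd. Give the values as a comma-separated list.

13415, 289, 39064

n − 1 = 44456 = 2^3 · 5557, so s = 3 and d = 5557.
x_0 = 17^5557 mod 44457 = 13415.
x_1 = 13415^2 mod 44457 = 289.
x_2 = 289^2 mod 44457 = 39064.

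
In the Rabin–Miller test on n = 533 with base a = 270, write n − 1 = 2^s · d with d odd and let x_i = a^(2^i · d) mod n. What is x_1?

n − 1 = 532 = 2^2 · 133, so s = 2 and d = 133.
x_0 = 270^133 mod 533 = 101.
x_1 = 101^2 mod 533 = 74.

74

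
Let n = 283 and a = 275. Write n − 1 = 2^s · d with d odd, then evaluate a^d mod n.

n − 1 = 282 = 2^1 · 141, so s = 1 and d = 141.
275^141 mod 283 = 1.

1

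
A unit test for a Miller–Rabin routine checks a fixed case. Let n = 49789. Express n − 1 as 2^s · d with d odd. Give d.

12447

Halving: 49788 → 24894 → 12447; 12447 is odd.
So 49788 = 2^2 · 12447.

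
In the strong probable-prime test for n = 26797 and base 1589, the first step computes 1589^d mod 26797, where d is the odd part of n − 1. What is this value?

25635

n − 1 = 26796 = 2^2 · 6699, so s = 2 and d = 6699.
1589^6699 mod 26797 = 25635.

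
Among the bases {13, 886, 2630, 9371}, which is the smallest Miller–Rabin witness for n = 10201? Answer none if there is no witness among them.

n − 1 = 10200 = 2^3 · 1275, so s = 3 and d = 1275.
Base 13: x_0 = 13^1275 mod 10201 = 6665. x_0 is neither 1 nor 10200, so continue squaring. x_1 = 6665^2 mod 10201 = 7071. x_2 = 7071^2 mod 10201 = 3940. Reached i = s−1 = 2 without hitting −1: 13 is a Miller–Rabin witness and 10201 is composite.
Base 886: x_0 = 886^1275 mod 10201 = 1617. x_0 is neither 1 nor 10200, so continue squaring. x_1 = 1617^2 mod 10201 = 3233. x_2 = 3233^2 mod 10201 = 6465. Reached i = s−1 = 2 without hitting −1: 886 is a Miller–Rabin witness and 10201 is composite.
Base 2630: x_0 = 2630^1275 mod 10201 = 2221. x_0 is neither 1 nor 10200, so continue squaring. x_1 = 2221^2 mod 10201 = 5758. x_2 = 5758^2 mod 10201 = 1314. Reached i = s−1 = 2 without hitting −1: 2630 is a Miller–Rabin witness and 10201 is composite.
Base 9371: x_0 = 9371^1275 mod 10201 = 2324. x_0 is neither 1 nor 10200, so continue squaring. x_1 = 2324^2 mod 10201 = 4647. x_2 = 4647^2 mod 10201 = 9293. Reached i = s−1 = 2 without hitting −1: 9371 is a Miller–Rabin witness and 10201 is composite.
The smallest witness among the given bases is 13.

13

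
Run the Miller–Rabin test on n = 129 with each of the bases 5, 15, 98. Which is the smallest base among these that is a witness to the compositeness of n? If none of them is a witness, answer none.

5

n − 1 = 128 = 2^7 · 1, so s = 7 and d = 1.
Base 5: x_0 = 5^1 mod 129 = 5. x_0 is neither 1 nor 128, so continue squaring. x_1 = 5^2 mod 129 = 25. x_2 = 25^2 mod 129 = 109. x_3 = 109^2 mod 129 = 13. x_4 = 13^2 mod 129 = 40. x_5 = 40^2 mod 129 = 52. x_6 = 52^2 mod 129 = 124. Reached i = s−1 = 6 without hitting −1: 5 is a Miller–Rabin witness and 129 is composite.
Base 15: x_0 = 15^1 mod 129 = 15. x_0 is neither 1 nor 128, so continue squaring. x_1 = 15^2 mod 129 = 96. x_2 = 96^2 mod 129 = 57. x_3 = 57^2 mod 129 = 24. x_4 = 24^2 mod 129 = 60. x_5 = 60^2 mod 129 = 117. x_6 = 117^2 mod 129 = 15. Reached i = s−1 = 6 without hitting −1: 15 is a Miller–Rabin witness and 129 is composite.
Base 98: x_0 = 98^1 mod 129 = 98. x_0 is neither 1 nor 128, so continue squaring. x_1 = 98^2 mod 129 = 58. x_2 = 58^2 mod 129 = 10. x_3 = 10^2 mod 129 = 100. x_4 = 100^2 mod 129 = 67. x_5 = 67^2 mod 129 = 103. x_6 = 103^2 mod 129 = 31. Reached i = s−1 = 6 without hitting −1: 98 is a Miller–Rabin witness and 129 is composite.
The smallest witness among the given bases is 5.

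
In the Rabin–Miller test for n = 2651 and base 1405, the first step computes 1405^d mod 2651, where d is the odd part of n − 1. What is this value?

n − 1 = 2650 = 2^1 · 1325, so s = 1 and d = 1325.
1405^1325 mod 2651 = 934.

934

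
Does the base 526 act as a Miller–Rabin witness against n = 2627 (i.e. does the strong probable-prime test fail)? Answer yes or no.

yes

n − 1 = 2626 = 2^1 · 1313, so s = 1 and d = 1313.
Repeated squaring mod 2627: 526^1 ≡ 526, 526^2 ≡ 841, 526^4 ≡ 618, 526^8 ≡ 1009, 526^16 ≡ 1432, 526^32 ≡ 1564, 526^64 ≡ 359, 526^128 ≡ 158, 526^256 ≡ 1321, 526^512 ≡ 713, 526^1024 ≡ 1358.
1313 = 1024 + 256 + 32 + 1, so 526^1313 ≡ 1358·1321·1564·526 ≡ 578 (mod 2627).
x_0 = 526^1313 mod 2627 = 578.
x_0 ∉ {1, 2626} and s = 1, so 526 is a Miller–Rabin witness and 2627 is composite.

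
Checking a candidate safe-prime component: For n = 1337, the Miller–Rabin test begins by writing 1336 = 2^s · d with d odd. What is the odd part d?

167

Halving: 1336 → 668 → 334 → 167; 167 is odd.
So 1336 = 2^3 · 167.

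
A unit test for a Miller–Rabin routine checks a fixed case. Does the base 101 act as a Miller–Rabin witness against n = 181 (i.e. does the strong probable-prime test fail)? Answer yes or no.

no

n − 1 = 180 = 2^2 · 45, so s = 2 and d = 45.
x_0 = 101^45 mod 181 = 180.
x_0 = 180 ≡ −1, so 101 is not a witness.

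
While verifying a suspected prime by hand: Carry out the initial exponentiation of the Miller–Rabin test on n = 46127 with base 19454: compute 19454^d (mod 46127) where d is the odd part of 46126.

32413

n − 1 = 46126 = 2^1 · 23063, so s = 1 and d = 23063.
19454^23063 mod 46127 = 32413.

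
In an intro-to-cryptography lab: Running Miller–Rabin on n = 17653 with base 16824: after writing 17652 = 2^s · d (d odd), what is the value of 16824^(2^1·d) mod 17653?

n − 1 = 17652 = 2^2 · 4413, so s = 2 and d = 4413.
x_0 = 16824^4413 mod 17653 = 15975.
x_1 = 15975^2 mod 17653 = 8857.

8857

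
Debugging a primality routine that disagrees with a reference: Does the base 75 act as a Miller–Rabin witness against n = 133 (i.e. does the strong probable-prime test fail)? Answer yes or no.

n − 1 = 132 = 2^2 · 33, so s = 2 and d = 33.
Repeated squaring mod 133: 75^1 ≡ 75, 75^2 ≡ 39, 75^4 ≡ 58, 75^8 ≡ 39, 75^16 ≡ 58, 75^32 ≡ 39.
33 = 32 + 1, so 75^33 ≡ 39·75 ≡ 132 (mod 133).
x_0 = 75^33 mod 133 = 132.
x_0 = 132 ≡ −1, so 75 is not a witness.

no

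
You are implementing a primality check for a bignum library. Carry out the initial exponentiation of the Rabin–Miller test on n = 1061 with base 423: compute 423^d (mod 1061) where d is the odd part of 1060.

n − 1 = 1060 = 2^2 · 265, so s = 2 and d = 265.
By repeated squaring, 423^265 ≡ 1060 (mod 1061).

1060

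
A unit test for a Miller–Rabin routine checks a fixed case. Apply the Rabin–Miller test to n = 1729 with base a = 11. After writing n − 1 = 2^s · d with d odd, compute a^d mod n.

1331

n − 1 = 1728 = 2^6 · 27, so s = 6 and d = 27.
11^27 mod 1729 = 1331.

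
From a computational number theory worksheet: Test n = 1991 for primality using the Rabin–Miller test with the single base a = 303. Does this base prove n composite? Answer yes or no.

no

n − 1 = 1990 = 2^1 · 995, so s = 1 and d = 995.
Repeated squaring mod 1991: 303^1 ≡ 303, 303^2 ≡ 223, 303^4 ≡ 1945, 303^8 ≡ 125, 303^16 ≡ 1688, 303^32 ≡ 223, 303^64 ≡ 1945, 303^128 ≡ 125, 303^256 ≡ 1688, 303^512 ≡ 223.
995 = 512 + 256 + 128 + 64 + 32 + 2 + 1, so 303^995 ≡ 223·1688·125·1945·223·223·303 ≡ 1990 (mod 1991).
x_0 = 303^995 mod 1991 = 1990.
x_0 = 1990 ≡ −1, so 303 is not a witness.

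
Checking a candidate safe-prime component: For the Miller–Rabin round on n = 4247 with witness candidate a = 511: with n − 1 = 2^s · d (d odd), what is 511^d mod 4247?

n − 1 = 4246 = 2^1 · 2123, so s = 1 and d = 2123.
Repeated squaring mod 4247: 511^1 ≡ 511, 511^2 ≡ 2054, 511^4 ≡ 1645, 511^8 ≡ 686, 511^16 ≡ 3426, 511^32 ≡ 3015, 511^64 ≡ 1645, 511^128 ≡ 686, 511^256 ≡ 3426, 511^512 ≡ 3015, 511^1024 ≡ 1645, 511^2048 ≡ 686.
2123 = 2048 + 64 + 8 + 2 + 1, so 511^2123 ≡ 686·1645·686·2054·511 ≡ 585 (mod 4247).

585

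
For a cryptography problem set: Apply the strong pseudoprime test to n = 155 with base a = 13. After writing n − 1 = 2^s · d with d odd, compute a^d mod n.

n − 1 = 154 = 2^1 · 77, so s = 1 and d = 77.
Repeated squaring mod 155: 13^1 ≡ 13, 13^2 ≡ 14, 13^4 ≡ 41, 13^8 ≡ 131, 13^16 ≡ 111, 13^32 ≡ 76, 13^64 ≡ 41.
77 = 64 + 8 + 4 + 1, so 13^77 ≡ 41·131·41·13 ≡ 48 (mod 155).

48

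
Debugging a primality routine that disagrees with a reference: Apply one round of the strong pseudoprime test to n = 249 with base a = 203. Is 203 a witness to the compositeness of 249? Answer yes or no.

yes

n − 1 = 248 = 2^3 · 31, so s = 3 and d = 31.
x_0 = 203^31 mod 249 = 134.
x_0 is neither 1 nor 248, so continue squaring.
x_1 = 134^2 mod 249 = 28.
x_2 = 28^2 mod 249 = 37.
Reached i = s−1 = 2 without hitting −1: 203 is a Miller–Rabin witness and 249 is composite.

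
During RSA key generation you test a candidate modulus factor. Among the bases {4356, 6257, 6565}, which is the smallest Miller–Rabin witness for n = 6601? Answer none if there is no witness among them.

6257

n − 1 = 6600 = 2^3 · 825, so s = 3 and d = 825.
Base 4356: x_0 = 4356^825 mod 6601 = 1. x_0 = 1, so 4356 is not a witness.
Base 6257: x_0 = 6257^825 mod 6601 = 5452. x_0 is neither 1 nor 6600, so continue squaring. x_1 = 5452^2 mod 6601 = 1. x_1 = 1 but x_0 ≠ ±1, a nontrivial square root of 1 — 6257 is a witness and 6601 is composite.
Base 6565: x_0 = 6565^825 mod 6601 = 3863. x_0 is neither 1 nor 6600, so continue squaring. x_1 = 3863^2 mod 6601 = 4509. x_2 = 4509^2 mod 6601 = 1. x_2 = 1 but x_1 ≠ ±1, a nontrivial square root of 1 — 6565 is a witness and 6601 is composite.
The smallest witness among the given bases is 6257.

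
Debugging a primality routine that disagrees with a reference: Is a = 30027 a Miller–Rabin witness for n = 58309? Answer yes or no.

n − 1 = 58308 = 2^2 · 14577, so s = 2 and d = 14577.
x_0 = 30027^14577 mod 58309 = 56470.
x_0 is neither 1 nor 58308, so continue squaring.
x_1 = 56470^2 mod 58309 = 58308.
x_1 ≡ −1, so 30027 is not a witness.

no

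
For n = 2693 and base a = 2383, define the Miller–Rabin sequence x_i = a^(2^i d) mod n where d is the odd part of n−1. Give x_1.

n − 1 = 2692 = 2^2 · 673, so s = 2 and d = 673.
Repeated squaring mod 2693: 2383^1 ≡ 2383, 2383^2 ≡ 1845, 2383^4 ≡ 73, 2383^8 ≡ 2636, 2383^16 ≡ 556, 2383^32 ≡ 2134, 2383^64 ≡ 93, 2383^128 ≡ 570, 2383^256 ≡ 1740, 2383^512 ≡ 668.
673 = 512 + 128 + 32 + 1, so 2383^673 ≡ 668·570·2134·2383 ≡ 1834 (mod 2693).
x_0 = 1834.
x_1 = 1834^2 mod 2693 = 2692.

2692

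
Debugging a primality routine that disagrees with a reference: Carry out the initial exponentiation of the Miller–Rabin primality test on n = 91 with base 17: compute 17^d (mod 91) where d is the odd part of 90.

n − 1 = 90 = 2^1 · 45, so s = 1 and d = 45.
17^45 mod 91 = 90.

90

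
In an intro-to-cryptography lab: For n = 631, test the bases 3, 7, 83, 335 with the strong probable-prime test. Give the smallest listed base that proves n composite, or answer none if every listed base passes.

n − 1 = 630 = 2^1 · 315, so s = 1 and d = 315.
Base 3: x_0 = 3^315 mod 631 = 630. x_0 = 630 ≡ −1, so 3 is not a witness.
Base 7: x_0 = 7^315 mod 631 = 630. x_0 = 630 ≡ −1, so 7 is not a witness.
Base 83: x_0 = 83^315 mod 631 = 1. x_0 = 1, so 83 is not a witness.
Base 335: x_0 = 335^315 mod 631 = 1. x_0 = 1, so 335 is not a witness.
No listed base is a witness for 631.

none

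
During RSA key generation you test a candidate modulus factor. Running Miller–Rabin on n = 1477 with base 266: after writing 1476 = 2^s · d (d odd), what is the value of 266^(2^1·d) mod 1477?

1162

n − 1 = 1476 = 2^2 · 369, so s = 2 and d = 369.
x_0 = 266^369 mod 1477 = 399.
x_1 = 399^2 mod 1477 = 1162.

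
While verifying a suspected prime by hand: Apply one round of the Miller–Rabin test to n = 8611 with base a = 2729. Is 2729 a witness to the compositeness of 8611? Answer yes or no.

yes

n − 1 = 8610 = 2^1 · 4305, so s = 1 and d = 4305.
x_0 = 2729^4305 mod 8611 = 3770.
x_0 ∉ {1, 8610} and s = 1, so 2729 is a Miller–Rabin witness and 8611 is composite.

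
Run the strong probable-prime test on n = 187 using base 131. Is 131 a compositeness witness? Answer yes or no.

n − 1 = 186 = 2^1 · 93, so s = 1 and d = 93.
x_0 = 131^93 mod 187 = 65.
x_0 ∉ {1, 186} and s = 1, so 131 is a Miller–Rabin witness and 187 is composite.

yes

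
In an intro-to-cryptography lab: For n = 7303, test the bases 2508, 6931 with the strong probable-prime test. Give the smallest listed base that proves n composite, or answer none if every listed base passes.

n − 1 = 7302 = 2^1 · 3651, so s = 1 and d = 3651.
Base 2508: x_0 = 2508^3651 mod 7303 = 1. x_0 = 1, so 2508 is not a witness.
Base 6931: x_0 = 6931^3651 mod 7303 = 7302. x_0 = 7302 ≡ −1, so 6931 is not a witness.
No listed base is a witness for 7303.

none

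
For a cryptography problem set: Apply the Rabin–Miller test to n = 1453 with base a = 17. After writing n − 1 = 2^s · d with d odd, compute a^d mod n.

1452

n − 1 = 1452 = 2^2 · 363, so s = 2 and d = 363.
17^363 mod 1453 = 1452.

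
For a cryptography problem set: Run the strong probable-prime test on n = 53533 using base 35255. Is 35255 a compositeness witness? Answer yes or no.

yes

n − 1 = 53532 = 2^2 · 13383, so s = 2 and d = 13383.
Repeated squaring mod 53533: 35255^1 ≡ 35255, 35255^2 ≡ 39364, 35255^4 ≡ 11811, 35255^8 ≡ 46256, 35255^16 ≡ 10592, 35255^32 ≡ 38829, 35255^64 ≡ 41362, 35255^128 ≡ 7430, 35255^256 ≡ 12377, 35255^512 ≡ 32216, 35255^1024 ≡ 26385, 35255^2048 ≡ 25093, 35255^4096 ≡ 3503, 35255^8192 ≡ 11952.
13383 = 8192 + 4096 + 1024 + 64 + 4 + 2 + 1, so 35255^13383 ≡ 11952·3503·26385·41362·11811·39364·35255 ≡ 16071 (mod 53533).
x_0 = 35255^13383 mod 53533 = 16071.
x_0 is neither 1 nor 53532, so continue squaring.
x_1 = 16071^2 mod 53533 = 33849.
Reached i = s−1 = 1 without hitting −1: 35255 is a Miller–Rabin witness and 53533 is composite.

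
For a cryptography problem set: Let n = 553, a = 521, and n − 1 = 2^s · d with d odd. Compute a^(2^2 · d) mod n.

n − 1 = 552 = 2^3 · 69, so s = 3 and d = 69.
By repeated squaring, 521^69 ≡ 216 (mod 553).
x_0 = 216.
x_1 = 216^2 mod 553 = 204.
x_2 = 204^2 mod 553 = 141.

141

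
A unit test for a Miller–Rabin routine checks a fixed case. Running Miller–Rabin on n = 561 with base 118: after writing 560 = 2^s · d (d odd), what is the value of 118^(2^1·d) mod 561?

n − 1 = 560 = 2^4 · 35, so s = 4 and d = 35.
Repeated squaring mod 561: 118^1 ≡ 118, 118^2 ≡ 460, 118^4 ≡ 103, 118^8 ≡ 511, 118^16 ≡ 256, 118^32 ≡ 460.
35 = 32 + 2 + 1, so 118^35 ≡ 460·460·118 ≡ 373 (mod 561).
x_0 = 373.
x_1 = 373^2 mod 561 = 1.

1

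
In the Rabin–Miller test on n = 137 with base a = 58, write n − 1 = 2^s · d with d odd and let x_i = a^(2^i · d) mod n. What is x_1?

n − 1 = 136 = 2^3 · 17, so s = 3 and d = 17.
x_0 = 58^17 mod 137 = 10.
x_1 = 10^2 mod 137 = 100.

100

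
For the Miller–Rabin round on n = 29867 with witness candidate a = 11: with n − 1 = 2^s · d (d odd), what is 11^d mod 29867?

n − 1 = 29866 = 2^1 · 14933, so s = 1 and d = 14933.
11^14933 mod 29867 = 1.

1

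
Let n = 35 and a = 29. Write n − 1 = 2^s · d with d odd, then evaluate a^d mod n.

29

n − 1 = 34 = 2^1 · 17, so s = 1 and d = 17.
29^17 mod 35 = 29.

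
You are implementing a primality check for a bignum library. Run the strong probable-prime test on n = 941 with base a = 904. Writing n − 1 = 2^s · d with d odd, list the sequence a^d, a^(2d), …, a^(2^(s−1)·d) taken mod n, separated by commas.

n − 1 = 940 = 2^2 · 235, so s = 2 and d = 235.
x_0 = 904^235 mod 941 = 1.
x_1 = 1^2 mod 941 = 1.

1, 1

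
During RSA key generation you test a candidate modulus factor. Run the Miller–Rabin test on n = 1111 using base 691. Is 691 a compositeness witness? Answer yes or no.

n − 1 = 1110 = 2^1 · 555, so s = 1 and d = 555.
Repeated squaring mod 1111: 691^1 ≡ 691, 691^2 ≡ 862, 691^4 ≡ 896, 691^8 ≡ 674, 691^16 ≡ 988, 691^32 ≡ 686, 691^64 ≡ 643, 691^128 ≡ 157, 691^256 ≡ 207, 691^512 ≡ 631.
555 = 512 + 32 + 8 + 2 + 1, so 691^555 ≡ 631·686·674·862·691 ≡ 309 (mod 1111).
x_0 = 691^555 mod 1111 = 309.
x_0 ∉ {1, 1110} and s = 1, so 691 is a Miller–Rabin witness and 1111 is composite.

yes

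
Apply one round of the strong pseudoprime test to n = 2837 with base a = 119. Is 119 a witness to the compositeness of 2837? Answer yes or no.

n − 1 = 2836 = 2^2 · 709, so s = 2 and d = 709.
x_0 = 119^709 mod 2837 = 1.
x_0 = 1, so 119 is not a witness.

no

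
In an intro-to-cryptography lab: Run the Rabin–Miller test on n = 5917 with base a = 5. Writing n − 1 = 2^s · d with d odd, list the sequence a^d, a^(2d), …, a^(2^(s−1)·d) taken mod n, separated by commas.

n − 1 = 5916 = 2^2 · 1479, so s = 2 and d = 1479.
x_0 = 5^1479 mod 5917 = 2467.
x_1 = 2467^2 mod 5917 = 3413.

2467, 3413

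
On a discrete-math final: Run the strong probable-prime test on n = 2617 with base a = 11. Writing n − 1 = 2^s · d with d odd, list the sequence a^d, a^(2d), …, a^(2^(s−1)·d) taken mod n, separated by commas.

2009, 667, 2616

n − 1 = 2616 = 2^3 · 327, so s = 3 and d = 327.
x_0 = 11^327 mod 2617 = 2009.
x_1 = 2009^2 mod 2617 = 667.
x_2 = 667^2 mod 2617 = 2616.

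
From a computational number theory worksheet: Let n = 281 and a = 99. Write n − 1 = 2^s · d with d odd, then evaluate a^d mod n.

89

n − 1 = 280 = 2^3 · 35, so s = 3 and d = 35.
99^35 mod 281 = 89.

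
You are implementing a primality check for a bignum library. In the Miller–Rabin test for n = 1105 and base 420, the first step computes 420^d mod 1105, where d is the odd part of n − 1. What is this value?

n − 1 = 1104 = 2^4 · 69, so s = 4 and d = 69.
Repeated squaring mod 1105: 420^1 ≡ 420, 420^2 ≡ 705, 420^4 ≡ 880, 420^8 ≡ 900, 420^16 ≡ 35, 420^32 ≡ 120, 420^64 ≡ 35.
69 = 64 + 4 + 1, so 420^69 ≡ 35·880·420 ≡ 870 (mod 1105).

870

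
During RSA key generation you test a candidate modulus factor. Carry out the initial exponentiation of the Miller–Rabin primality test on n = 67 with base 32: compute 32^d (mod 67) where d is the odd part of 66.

66

n − 1 = 66 = 2^1 · 33, so s = 1 and d = 33.
32^33 mod 67 = 66.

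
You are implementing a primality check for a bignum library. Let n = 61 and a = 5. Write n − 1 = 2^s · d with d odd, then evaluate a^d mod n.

60

n − 1 = 60 = 2^2 · 15, so s = 2 and d = 15.
5^15 mod 61 = 60.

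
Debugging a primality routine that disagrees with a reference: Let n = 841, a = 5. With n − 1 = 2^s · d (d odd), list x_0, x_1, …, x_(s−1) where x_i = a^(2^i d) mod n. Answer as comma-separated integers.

376, 88, 175

n − 1 = 840 = 2^3 · 105, so s = 3 and d = 105.
x_0 = 5^105 mod 841 = 376.
x_1 = 376^2 mod 841 = 88.
x_2 = 88^2 mod 841 = 175.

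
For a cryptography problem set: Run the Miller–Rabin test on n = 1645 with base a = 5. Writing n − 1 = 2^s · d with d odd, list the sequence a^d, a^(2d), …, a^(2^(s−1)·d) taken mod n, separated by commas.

n − 1 = 1644 = 2^2 · 411, so s = 2 and d = 411.
x_0 = 5^411 mod 1645 = 1595.
x_1 = 1595^2 mod 1645 = 855.

1595, 855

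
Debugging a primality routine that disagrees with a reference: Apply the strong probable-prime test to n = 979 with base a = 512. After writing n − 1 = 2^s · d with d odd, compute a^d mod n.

2

n − 1 = 978 = 2^1 · 489, so s = 1 and d = 489.
512^489 mod 979 = 2.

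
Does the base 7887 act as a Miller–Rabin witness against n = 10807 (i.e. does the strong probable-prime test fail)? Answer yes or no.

yes

n − 1 = 10806 = 2^1 · 5403, so s = 1 and d = 5403.
x_0 = 7887^5403 mod 10807 = 5476.
x_0 ∉ {1, 10806} and s = 1, so 7887 is a Miller–Rabin witness and 10807 is composite.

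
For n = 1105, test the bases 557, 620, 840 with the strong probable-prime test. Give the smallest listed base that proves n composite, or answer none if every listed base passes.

n − 1 = 1104 = 2^4 · 69, so s = 4 and d = 69.
Base 557: x_0 = 557^69 mod 1105 = 47. x_0 is neither 1 nor 1104, so continue squaring. x_1 = 47^2 mod 1105 = 1104. x_1 ≡ −1, so 557 is not a witness.
Base 620: x_0 = 620^69 mod 1105 = 1080. x_0 is neither 1 nor 1104, so continue squaring. x_1 = 1080^2 mod 1105 = 625. x_2 = 625^2 mod 1105 = 560. x_3 = 560^2 mod 1105 = 885. Reached i = s−1 = 3 without hitting −1: 620 is a Miller–Rabin witness and 1105 is composite.
Base 840: x_0 = 840^69 mod 1105 = 385. x_0 is neither 1 nor 1104, so continue squaring. x_1 = 385^2 mod 1105 = 155. x_2 = 155^2 mod 1105 = 820. x_3 = 820^2 mod 1105 = 560. Reached i = s−1 = 3 without hitting −1: 840 is a Miller–Rabin witness and 1105 is composite.
The smallest witness among the given bases is 620.

620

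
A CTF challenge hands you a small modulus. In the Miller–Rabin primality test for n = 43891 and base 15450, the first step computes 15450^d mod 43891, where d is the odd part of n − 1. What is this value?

43890

n − 1 = 43890 = 2^1 · 21945, so s = 1 and d = 21945.
15450^21945 mod 43891 = 43890.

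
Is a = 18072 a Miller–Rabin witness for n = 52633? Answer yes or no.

n − 1 = 52632 = 2^3 · 6579, so s = 3 and d = 6579.
Repeated squaring mod 52633: 18072^1 ≡ 18072, 18072^2 ≡ 9419, 18072^4 ≡ 30956, 18072^8 ≡ 37538, 18072^16 ≡ 10768, 18072^32 ≡ 51958, 18072^64 ≡ 34561, 18072^128 ≡ 9419, 18072^256 ≡ 30956, 18072^512 ≡ 37538, 18072^1024 ≡ 10768, 18072^2048 ≡ 51958, 18072^4096 ≡ 34561.
6579 = 4096 + 2048 + 256 + 128 + 32 + 16 + 2 + 1, so 18072^6579 ≡ 34561·51958·30956·9419·51958·10768·9419·18072 ≡ 52632 (mod 52633).
x_0 = 18072^6579 mod 52633 = 52632.
x_0 = 52632 ≡ −1, so 18072 is not a witness.

no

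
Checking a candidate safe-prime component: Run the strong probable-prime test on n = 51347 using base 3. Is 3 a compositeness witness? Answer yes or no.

no

n − 1 = 51346 = 2^1 · 25673, so s = 1 and d = 25673.
x_0 = 3^25673 mod 51347 = 1.
x_0 = 1, so 3 is not a witness.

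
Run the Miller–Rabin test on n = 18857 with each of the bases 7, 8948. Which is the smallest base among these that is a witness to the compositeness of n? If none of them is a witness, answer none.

n − 1 = 18856 = 2^3 · 2357, so s = 3 and d = 2357.
Base 7: x_0 = 7^2357 mod 18857 = 3388. x_0 is neither 1 nor 18856, so continue squaring. x_1 = 3388^2 mod 18857 = 13488. x_2 = 13488^2 mod 18857 = 12665. Reached i = s−1 = 2 without hitting −1: 7 is a Miller–Rabin witness and 18857 is composite.
Base 8948: x_0 = 8948^2357 mod 18857 = 2686. x_0 is neither 1 nor 18856, so continue squaring. x_1 = 2686^2 mod 18857 = 11222. x_2 = 11222^2 mod 18857 = 6238. Reached i = s−1 = 2 without hitting −1: 8948 is a Miller–Rabin witness and 18857 is composite.
The smallest witness among the given bases is 7.

7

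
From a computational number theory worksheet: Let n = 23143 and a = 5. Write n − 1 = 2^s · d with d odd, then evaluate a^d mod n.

23142

n − 1 = 23142 = 2^1 · 11571, so s = 1 and d = 11571.
By repeated squaring, 5^11571 ≡ 23142 (mod 23143).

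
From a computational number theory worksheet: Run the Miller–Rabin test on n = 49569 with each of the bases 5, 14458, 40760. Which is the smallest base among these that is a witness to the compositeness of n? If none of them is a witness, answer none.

n − 1 = 49568 = 2^5 · 1549, so s = 5 and d = 1549.
Base 5: x_0 = 5^1549 mod 49569 = 42320. x_0 is neither 1 nor 49568, so continue squaring. x_1 = 42320^2 mod 49569 = 4861. x_2 = 4861^2 mod 49569 = 34477. x_3 = 34477^2 mod 49569 = 48478. x_4 = 48478^2 mod 49569 = 625. Reached i = s−1 = 4 without hitting −1: 5 is a Miller–Rabin witness and 49569 is composite.
Base 14458: x_0 = 14458^1549 mod 49569 = 43279. x_0 is neither 1 nor 49568, so continue squaring. x_1 = 43279^2 mod 49569 = 8038. x_2 = 8038^2 mod 49569 = 21037. x_3 = 21037^2 mod 49569 = 3337. x_4 = 3337^2 mod 49569 = 32113. Reached i = s−1 = 4 without hitting −1: 14458 is a Miller–Rabin witness and 49569 is composite.
Base 40760: x_0 = 40760^1549 mod 49569 = 2072. x_0 is neither 1 nor 49568, so continue squaring. x_1 = 2072^2 mod 49569 = 30250. x_2 = 30250^2 mod 49569 = 18760. x_3 = 18760^2 mod 49569 = 47269. x_4 = 47269^2 mod 49569 = 35686. Reached i = s−1 = 4 without hitting −1: 40760 is a Miller–Rabin witness and 49569 is composite.
The smallest witness among the given bases is 5.

5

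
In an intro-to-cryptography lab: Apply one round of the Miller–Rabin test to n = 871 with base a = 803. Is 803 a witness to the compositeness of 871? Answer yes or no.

no

n − 1 = 870 = 2^1 · 435, so s = 1 and d = 435.
Repeated squaring mod 871: 803^1 ≡ 803, 803^2 ≡ 269, 803^4 ≡ 68, 803^8 ≡ 269, 803^16 ≡ 68, 803^32 ≡ 269, 803^64 ≡ 68, 803^128 ≡ 269, 803^256 ≡ 68.
435 = 256 + 128 + 32 + 16 + 2 + 1, so 803^435 ≡ 68·269·269·68·269·803 ≡ 870 (mod 871).
x_0 = 803^435 mod 871 = 870.
x_0 = 870 ≡ −1, so 803 is not a witness.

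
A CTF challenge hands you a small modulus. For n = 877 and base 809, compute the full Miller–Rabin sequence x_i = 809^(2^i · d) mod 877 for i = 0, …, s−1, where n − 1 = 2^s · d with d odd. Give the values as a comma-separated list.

151, 876

n − 1 = 876 = 2^2 · 219, so s = 2 and d = 219.
x_0 = 809^219 mod 877 = 151.
x_1 = 151^2 mod 877 = 876.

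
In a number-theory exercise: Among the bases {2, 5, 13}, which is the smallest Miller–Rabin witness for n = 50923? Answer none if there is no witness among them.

n − 1 = 50922 = 2^1 · 25461, so s = 1 and d = 25461.
Base 2: x_0 = 2^25461 mod 50923 = 50922. x_0 = 50922 ≡ −1, so 2 is not a witness.
Base 5: x_0 = 5^25461 mod 50923 = 50922. x_0 = 50922 ≡ −1, so 5 is not a witness.
Base 13: x_0 = 13^25461 mod 50923 = 50922. x_0 = 50922 ≡ −1, so 13 is not a witness.
No listed base is a witness for 50923.

none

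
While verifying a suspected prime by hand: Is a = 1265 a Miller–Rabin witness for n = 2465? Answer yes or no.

n − 1 = 2464 = 2^5 · 77, so s = 5 and d = 77.
x_0 = 1265^77 mod 2465 = 1230.
x_0 is neither 1 nor 2464, so continue squaring.
x_1 = 1230^2 mod 2465 = 1855.
x_2 = 1855^2 mod 2465 = 2350.
x_3 = 2350^2 mod 2465 = 900.
x_4 = 900^2 mod 2465 = 1480.
Reached i = s−1 = 4 without hitting −1: 1265 is a Miller–Rabin witness and 2465 is composite.

yes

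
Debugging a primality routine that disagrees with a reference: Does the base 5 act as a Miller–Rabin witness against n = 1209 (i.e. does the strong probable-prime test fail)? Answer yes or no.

n − 1 = 1208 = 2^3 · 151, so s = 3 and d = 151.
Repeated squaring mod 1209: 5^1 ≡ 5, 5^2 ≡ 25, 5^4 ≡ 625, 5^8 ≡ 118, 5^16 ≡ 625, 5^32 ≡ 118, 5^64 ≡ 625, 5^128 ≡ 118.
151 = 128 + 16 + 4 + 2 + 1, so 5^151 ≡ 118·625·625·25·5 ≡ 749 (mod 1209).
x_0 = 5^151 mod 1209 = 749.
x_0 is neither 1 nor 1208, so continue squaring.
x_1 = 749^2 mod 1209 = 25.
x_2 = 25^2 mod 1209 = 625.
Reached i = s−1 = 2 without hitting −1: 5 is a Miller–Rabin witness and 1209 is composite.

yes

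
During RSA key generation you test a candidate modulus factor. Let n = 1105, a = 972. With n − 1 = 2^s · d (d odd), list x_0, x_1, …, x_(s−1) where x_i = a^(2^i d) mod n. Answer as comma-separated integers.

532, 144, 846, 781

n − 1 = 1104 = 2^4 · 69, so s = 4 and d = 69.
x_0 = 972^69 mod 1105 = 532.
x_1 = 532^2 mod 1105 = 144.
x_2 = 144^2 mod 1105 = 846.
x_3 = 846^2 mod 1105 = 781.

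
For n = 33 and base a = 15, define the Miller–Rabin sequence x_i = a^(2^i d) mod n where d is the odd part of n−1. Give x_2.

3

n − 1 = 32 = 2^5 · 1, so s = 5 and d = 1.
x_0 = 15^1 mod 33 = 15.
x_1 = 15^2 mod 33 = 27.
x_2 = 27^2 mod 33 = 3.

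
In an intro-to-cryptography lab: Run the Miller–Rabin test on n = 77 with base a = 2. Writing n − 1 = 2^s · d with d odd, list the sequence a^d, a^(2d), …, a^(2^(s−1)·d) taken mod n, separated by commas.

72, 25

n − 1 = 76 = 2^2 · 19, so s = 2 and d = 19.
x_0 = 2^19 mod 77 = 72.
x_1 = 72^2 mod 77 = 25.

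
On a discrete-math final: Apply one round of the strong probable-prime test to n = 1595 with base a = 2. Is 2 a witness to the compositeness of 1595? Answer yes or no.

n − 1 = 1594 = 2^1 · 797, so s = 1 and d = 797.
x_0 = 2^797 mod 1595 = 942.
x_0 ∉ {1, 1594} and s = 1, so 2 is a Miller–Rabin witness and 1595 is composite.

yes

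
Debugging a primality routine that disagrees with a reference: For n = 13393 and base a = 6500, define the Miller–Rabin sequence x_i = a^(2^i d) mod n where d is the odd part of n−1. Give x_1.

12217

n − 1 = 13392 = 2^4 · 837, so s = 4 and d = 837.
Repeated squaring mod 13393: 6500^1 ≡ 6500, 6500^2 ≡ 8478, 6500^4 ≡ 9646, 6500^8 ≡ 4145, 6500^16 ≡ 11199, 6500^32 ≡ 5549, 6500^64 ≡ 894, 6500^128 ≡ 9049, 6500^256 ≡ 12992, 6500^512 ≡ 85.
837 = 512 + 256 + 64 + 4 + 1, so 6500^837 ≡ 85·12992·894·9646·6500 ≡ 2893 (mod 13393).
x_0 = 2893.
x_1 = 2893^2 mod 13393 = 12217.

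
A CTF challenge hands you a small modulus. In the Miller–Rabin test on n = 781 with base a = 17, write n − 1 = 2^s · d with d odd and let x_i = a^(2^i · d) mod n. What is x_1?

n − 1 = 780 = 2^2 · 195, so s = 2 and d = 195.
By repeated squaring, 17^195 ≡ 780 (mod 781).
x_0 = 780.
x_1 = 780^2 mod 781 = 1.

1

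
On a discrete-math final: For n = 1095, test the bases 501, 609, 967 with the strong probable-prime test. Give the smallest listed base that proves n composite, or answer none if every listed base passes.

n − 1 = 1094 = 2^1 · 547, so s = 1 and d = 547.
Base 501: x_0 = 501^547 mod 1095 = 606. x_0 ∉ {1, 1094} and s = 1, so 501 is a Miller–Rabin witness and 1095 is composite.
Base 609: x_0 = 609^547 mod 1095 = 444. x_0 ∉ {1, 1094} and s = 1, so 609 is a Miller–Rabin witness and 1095 is composite.
Base 967: x_0 = 967^547 mod 1095 = 568. x_0 ∉ {1, 1094} and s = 1, so 967 is a Miller–Rabin witness and 1095 is composite.
The smallest witness among the given bases is 501.

501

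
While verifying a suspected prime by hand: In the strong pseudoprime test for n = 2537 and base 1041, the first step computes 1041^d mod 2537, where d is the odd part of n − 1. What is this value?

n − 1 = 2536 = 2^3 · 317, so s = 3 and d = 317.
Repeated squaring mod 2537: 1041^1 ≡ 1041, 1041^2 ≡ 382, 1041^4 ≡ 1315, 1041^8 ≡ 1528, 1041^16 ≡ 744, 1041^32 ≡ 470, 1041^64 ≡ 181, 1041^128 ≡ 2317, 1041^256 ≡ 197.
317 = 256 + 32 + 16 + 8 + 4 + 1, so 1041^317 ≡ 197·470·744·1528·1315·1041 ≡ 984 (mod 2537).

984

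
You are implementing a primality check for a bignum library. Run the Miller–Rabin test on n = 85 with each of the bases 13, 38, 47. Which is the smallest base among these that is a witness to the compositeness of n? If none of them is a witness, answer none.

n − 1 = 84 = 2^2 · 21, so s = 2 and d = 21.
Base 13: x_0 = 13^21 mod 85 = 13. x_0 is neither 1 nor 84, so continue squaring. x_1 = 13^2 mod 85 = 84. x_1 ≡ −1, so 13 is not a witness.
Base 38: x_0 = 38^21 mod 85 = 38. x_0 is neither 1 nor 84, so continue squaring. x_1 = 38^2 mod 85 = 84. x_1 ≡ −1, so 38 is not a witness.
Base 47: x_0 = 47^21 mod 85 = 47. x_0 is neither 1 nor 84, so continue squaring. x_1 = 47^2 mod 85 = 84. x_1 ≡ −1, so 47 is not a witness.
No listed base is a witness for 85.

none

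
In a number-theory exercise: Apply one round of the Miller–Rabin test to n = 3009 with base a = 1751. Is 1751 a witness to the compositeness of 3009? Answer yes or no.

yes

n − 1 = 3008 = 2^6 · 47, so s = 6 and d = 47.
x_0 = 1751^47 mod 3009 = 2924.
x_0 is neither 1 nor 3008, so continue squaring.
x_1 = 2924^2 mod 3009 = 1207.
x_2 = 1207^2 mod 3009 = 493.
x_3 = 493^2 mod 3009 = 2329.
x_4 = 2329^2 mod 3009 = 2023.
x_5 = 2023^2 mod 3009 = 289.
Reached i = s−1 = 5 without hitting −1: 1751 is a Miller–Rabin witness and 3009 is composite.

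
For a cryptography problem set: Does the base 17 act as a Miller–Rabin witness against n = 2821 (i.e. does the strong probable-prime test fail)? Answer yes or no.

no

n − 1 = 2820 = 2^2 · 705, so s = 2 and d = 705.
Repeated squaring mod 2821: 17^1 ≡ 17, 17^2 ≡ 289, 17^4 ≡ 1712, 17^8 ≡ 2746, 17^16 ≡ 2804, 17^32 ≡ 289, 17^64 ≡ 1712, 17^128 ≡ 2746, 17^256 ≡ 2804, 17^512 ≡ 289.
705 = 512 + 128 + 64 + 1, so 17^705 ≡ 289·2746·1712·17 ≡ 2820 (mod 2821).
x_0 = 17^705 mod 2821 = 2820.
x_0 = 2820 ≡ −1, so 17 is not a witness.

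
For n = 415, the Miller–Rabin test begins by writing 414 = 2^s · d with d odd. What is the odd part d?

Halving: 414 → 207; 207 is odd.
So 414 = 2^1 · 207.

207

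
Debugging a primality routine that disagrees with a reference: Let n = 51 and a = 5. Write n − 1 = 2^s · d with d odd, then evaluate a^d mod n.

n − 1 = 50 = 2^1 · 25, so s = 1 and d = 25.
5^25 mod 51 = 29.

29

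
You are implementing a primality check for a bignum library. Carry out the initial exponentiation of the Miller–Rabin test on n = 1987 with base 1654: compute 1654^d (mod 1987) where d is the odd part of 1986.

n − 1 = 1986 = 2^1 · 993, so s = 1 and d = 993.
1654^993 mod 1987 = 1986.

1986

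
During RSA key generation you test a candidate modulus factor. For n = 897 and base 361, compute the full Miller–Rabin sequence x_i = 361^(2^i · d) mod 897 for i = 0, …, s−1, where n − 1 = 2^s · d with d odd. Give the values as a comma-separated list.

478, 646, 211, 568, 601, 607, 679

n − 1 = 896 = 2^7 · 7, so s = 7 and d = 7.
x_0 = 361^7 mod 897 = 478.
x_1 = 478^2 mod 897 = 646.
x_2 = 646^2 mod 897 = 211.
x_3 = 211^2 mod 897 = 568.
x_4 = 568^2 mod 897 = 601.
x_5 = 601^2 mod 897 = 607.
x_6 = 607^2 mod 897 = 679.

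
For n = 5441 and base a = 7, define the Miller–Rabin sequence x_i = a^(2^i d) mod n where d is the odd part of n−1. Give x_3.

2452

n − 1 = 5440 = 2^6 · 85, so s = 6 and d = 85.
x_0 = 7^85 mod 5441 = 4997.
x_1 = 4997^2 mod 5441 = 1260.
x_2 = 1260^2 mod 5441 = 4269.
x_3 = 4269^2 mod 5441 = 2452.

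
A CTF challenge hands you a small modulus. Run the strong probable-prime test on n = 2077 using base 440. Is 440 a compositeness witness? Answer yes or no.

no

n − 1 = 2076 = 2^2 · 519, so s = 2 and d = 519.
x_0 = 440^519 mod 2077 = 2076.
x_0 = 2076 ≡ −1, so 440 is not a witness.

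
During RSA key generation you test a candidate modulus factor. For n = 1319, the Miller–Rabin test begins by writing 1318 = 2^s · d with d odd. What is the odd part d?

659

Halving: 1318 → 659; 659 is odd.
So 1318 = 2^1 · 659.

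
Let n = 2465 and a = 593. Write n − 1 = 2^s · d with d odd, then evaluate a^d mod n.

n − 1 = 2464 = 2^5 · 77, so s = 5 and d = 77.
Repeated squaring mod 2465: 593^1 ≡ 593, 593^2 ≡ 1619, 593^4 ≡ 866, 593^8 ≡ 596, 593^16 ≡ 256, 593^32 ≡ 1446, 593^64 ≡ 596.
77 = 64 + 8 + 4 + 1, so 593^77 ≡ 596·596·866·593 ≡ 2348 (mod 2465).

2348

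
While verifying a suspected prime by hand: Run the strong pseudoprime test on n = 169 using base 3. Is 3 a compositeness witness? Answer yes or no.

yes

n − 1 = 168 = 2^3 · 21, so s = 3 and d = 21.
x_0 = 3^21 mod 169 = 14.
x_0 is neither 1 nor 168, so continue squaring.
x_1 = 14^2 mod 169 = 27.
x_2 = 27^2 mod 169 = 53.
Reached i = s−1 = 2 without hitting −1: 3 is a Miller–Rabin witness and 169 is composite.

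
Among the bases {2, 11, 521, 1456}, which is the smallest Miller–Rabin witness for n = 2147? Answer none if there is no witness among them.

n − 1 = 2146 = 2^1 · 1073, so s = 1 and d = 1073.
Base 2: x_0 = 2^1073 mod 2147 = 851. x_0 ∉ {1, 2146} and s = 1, so 2 is a Miller–Rabin witness and 2147 is composite.
Base 11: x_0 = 11^1073 mod 2147 = 2116. x_0 ∉ {1, 2146} and s = 1, so 11 is a Miller–Rabin witness and 2147 is composite.
Base 521: x_0 = 521^1073 mod 2147 = 69. x_0 ∉ {1, 2146} and s = 1, so 521 is a Miller–Rabin witness and 2147 is composite.
Base 1456: x_0 = 1456^1073 mod 2147 = 882. x_0 ∉ {1, 2146} and s = 1, so 1456 is a Miller–Rabin witness and 2147 is composite.
The smallest witness among the given bases is 2.

2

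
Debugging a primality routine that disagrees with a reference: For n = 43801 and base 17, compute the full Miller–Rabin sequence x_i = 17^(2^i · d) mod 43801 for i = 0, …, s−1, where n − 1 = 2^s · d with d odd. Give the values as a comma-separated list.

1, 1, 1

n − 1 = 43800 = 2^3 · 5475, so s = 3 and d = 5475.
x_0 = 17^5475 mod 43801 = 1.
x_1 = 1^2 mod 43801 = 1.
x_2 = 1^2 mod 43801 = 1.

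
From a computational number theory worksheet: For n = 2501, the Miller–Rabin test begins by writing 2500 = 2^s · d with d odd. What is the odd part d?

Halving: 2500 → 1250 → 625; 625 is odd.
So 2500 = 2^2 · 625.

625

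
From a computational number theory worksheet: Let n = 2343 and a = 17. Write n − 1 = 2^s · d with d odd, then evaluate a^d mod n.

17

n − 1 = 2342 = 2^1 · 1171, so s = 1 and d = 1171.
By repeated squaring, 17^1171 ≡ 17 (mod 2343).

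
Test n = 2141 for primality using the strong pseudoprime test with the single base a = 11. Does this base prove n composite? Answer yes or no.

n − 1 = 2140 = 2^2 · 535, so s = 2 and d = 535.
Repeated squaring mod 2141: 11^1 ≡ 11, 11^2 ≡ 121, 11^4 ≡ 1795, 11^8 ≡ 1961, 11^16 ≡ 285, 11^32 ≡ 2008, 11^64 ≡ 561, 11^128 ≡ 2135, 11^256 ≡ 36, 11^512 ≡ 1296.
535 = 512 + 16 + 4 + 2 + 1, so 11^535 ≡ 1296·285·1795·121·11 ≡ 1722 (mod 2141).
x_0 = 11^535 mod 2141 = 1722.
x_0 is neither 1 nor 2140, so continue squaring.
x_1 = 1722^2 mod 2141 = 2140.
x_1 ≡ −1, so 11 is not a witness.

no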